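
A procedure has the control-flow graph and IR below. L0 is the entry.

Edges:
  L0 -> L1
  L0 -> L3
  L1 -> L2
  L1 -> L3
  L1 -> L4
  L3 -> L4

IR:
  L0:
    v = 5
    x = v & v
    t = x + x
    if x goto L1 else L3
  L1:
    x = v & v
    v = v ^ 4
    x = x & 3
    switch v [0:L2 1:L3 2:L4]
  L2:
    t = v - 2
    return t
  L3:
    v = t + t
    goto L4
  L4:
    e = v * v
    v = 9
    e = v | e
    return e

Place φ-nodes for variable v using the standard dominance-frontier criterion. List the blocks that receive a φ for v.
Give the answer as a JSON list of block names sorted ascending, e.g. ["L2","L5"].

Answer: ["L3", "L4"]

Working:
idom tree: L1←L0 L2←L1 L3←L0 L4←L0
Dom at joins:
  L3: preds {L0,L1}: {L0} ∩ {L0,L1} = {L0}; idom=L0
  L4: preds {L1,L3}: {L0,L1} ∩ {L0,L3} = {L0}; idom=L0

DF walk-up:
  L3←L0: walk · to L0
  L3←L1: walk L1 to L0
  L4←L1: walk L1 to L0
  L4←L3: walk L3 to L0
  L0 → ∅
  L1 → {L3,L4}
  L2 → ∅
  L3 → {L4}
  L4 → ∅

φ for v: defs {L0,L1,L3,L4}
  DF⁺ = {L3,L4}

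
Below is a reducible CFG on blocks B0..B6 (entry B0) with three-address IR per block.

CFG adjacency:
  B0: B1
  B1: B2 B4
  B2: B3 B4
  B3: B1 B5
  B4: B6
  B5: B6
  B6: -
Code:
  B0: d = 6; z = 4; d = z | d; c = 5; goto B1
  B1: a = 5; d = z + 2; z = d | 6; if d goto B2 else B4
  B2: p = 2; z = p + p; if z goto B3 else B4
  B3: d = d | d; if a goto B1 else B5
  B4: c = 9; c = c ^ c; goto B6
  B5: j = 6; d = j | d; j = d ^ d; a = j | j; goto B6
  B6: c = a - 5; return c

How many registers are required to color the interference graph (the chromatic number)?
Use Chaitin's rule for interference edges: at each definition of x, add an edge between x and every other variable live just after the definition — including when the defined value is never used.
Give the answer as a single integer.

Answer: 3

Analysis:
def/use:
  B0 def {c,d,z} use ∅
  B1 def {a,d,z} use {z}
  B2 def {p,z} use ∅
  B3 def {d} use {a,d}
  B4 def {c} use ∅
  B5 def {a,d,j} use {d}
  B6 def {c} use {a}

Backward fixpoint:
  B0 li=∅ lo={z}
  B1 li={z} lo={a,d}
  B2 li={a,d} lo={a,d,z}
  B3 li={a,d,z} lo={d,z}
  B4 li={a} lo={a}
  B5 li={d} lo={a}
  B6 li={a} lo=∅

Interference:
  a: {c,d,p,z}
  c: {a,z}
  d: {a,j,p,z}
  j: {d}
  p: {a,d}
  z: {a,c,d}

Registers:
  {a,c,z} pairwise interfere (3-clique) ⇒ χ ≥ 3
  assign a→r0 c→r1 d→r1 j→r0 p→r2 z→r2 — no edge inside a register ⇒ χ ≤ 3
  χ = 3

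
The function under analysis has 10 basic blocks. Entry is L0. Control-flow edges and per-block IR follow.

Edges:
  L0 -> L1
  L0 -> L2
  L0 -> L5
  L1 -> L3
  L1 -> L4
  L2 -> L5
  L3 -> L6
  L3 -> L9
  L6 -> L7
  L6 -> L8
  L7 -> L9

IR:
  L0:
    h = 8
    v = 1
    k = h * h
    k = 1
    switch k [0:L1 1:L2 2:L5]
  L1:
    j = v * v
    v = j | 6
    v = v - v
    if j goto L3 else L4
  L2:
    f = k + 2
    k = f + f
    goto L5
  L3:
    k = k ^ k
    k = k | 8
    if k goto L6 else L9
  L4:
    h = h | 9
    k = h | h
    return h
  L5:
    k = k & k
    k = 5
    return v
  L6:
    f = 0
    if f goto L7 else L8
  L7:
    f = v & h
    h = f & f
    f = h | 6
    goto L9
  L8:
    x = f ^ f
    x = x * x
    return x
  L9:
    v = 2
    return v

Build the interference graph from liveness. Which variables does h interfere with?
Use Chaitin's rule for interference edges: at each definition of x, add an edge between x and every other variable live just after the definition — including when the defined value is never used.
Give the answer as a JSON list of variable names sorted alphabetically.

Block summaries:
  L0: {h,k,v} / ∅
  L1: {j,v} / {v}
  L2: {f,k} / {k}
  L3: {k} / {k}
  L4: {h,k} / {h}
  L5: {k} / {k,v}
  L6: {f} / ∅
  L7: {f,h} / {h,v}
  L8: {x} / {f}
  L9: {v} / ∅

Liveness:
  L0 li=∅ lo={h,k,v}
  L1 li={h,k,v} lo={h,k,v}
  L2 li={k,v} lo={k,v}
  L3 li={h,k,v} lo={h,v}
  L4 li={h} lo=∅
  L5 li={k,v} lo=∅
  L6 li={h,v} lo={f,h,v}
  L7 li={h,v} lo=∅
  L8 li={f} lo=∅
  L9 li=∅ lo=∅

Conflict graph:
  f: {h,v}
  h: {f,j,k,v}
  j: {h,k,v}
  k: {h,j,v}
  v: {f,h,j,k}
  x: ∅

N(h) = ["f", "j", "k", "v"]

Answer: ["f", "j", "k", "v"]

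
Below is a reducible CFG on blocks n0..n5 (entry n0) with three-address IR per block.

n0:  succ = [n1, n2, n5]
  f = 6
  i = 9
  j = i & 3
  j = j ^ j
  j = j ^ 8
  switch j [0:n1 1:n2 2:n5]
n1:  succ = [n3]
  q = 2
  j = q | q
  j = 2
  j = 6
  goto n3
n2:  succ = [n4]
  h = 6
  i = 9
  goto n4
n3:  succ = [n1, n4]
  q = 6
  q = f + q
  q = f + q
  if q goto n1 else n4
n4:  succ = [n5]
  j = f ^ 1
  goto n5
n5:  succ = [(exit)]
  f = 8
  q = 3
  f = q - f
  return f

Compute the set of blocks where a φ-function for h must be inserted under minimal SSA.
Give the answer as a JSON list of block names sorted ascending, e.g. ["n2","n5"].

idom tree: n1←n0 n2←n0 n3←n1 n4←n0 n5←n0
Join-block Dom:
  n1: preds {n0,n3}: {n0} ∩ {n0,n1,n3} = {n0}; idom=n0
  n4: preds {n2,n3}: {n0,n2} ∩ {n0,n1,n3} = {n0}; idom=n0
  n5: preds {n0,n4}: {n0} ∩ {n0,n4} = {n0}; idom=n0

DF derivation:
  join n1 pred n0: · stop@n0
  join n1 pred n3: n3→n1 stop@n0
  join n4 pred n2: n2 stop@n0
  join n4 pred n3: n3→n1 stop@n0
  join n5 pred n0: · stop@n0
  join n5 pred n4: n4 stop@n0
  DF(n0)=∅
  DF(n1)={n1,n4}
  DF(n2)={n4}
  DF(n3)={n1,n4}
  DF(n4)={n5}
  DF(n5)=∅

φ for h: defs {n2}
  DF⁺ = {n4,n5}

Answer: ["n4", "n5"]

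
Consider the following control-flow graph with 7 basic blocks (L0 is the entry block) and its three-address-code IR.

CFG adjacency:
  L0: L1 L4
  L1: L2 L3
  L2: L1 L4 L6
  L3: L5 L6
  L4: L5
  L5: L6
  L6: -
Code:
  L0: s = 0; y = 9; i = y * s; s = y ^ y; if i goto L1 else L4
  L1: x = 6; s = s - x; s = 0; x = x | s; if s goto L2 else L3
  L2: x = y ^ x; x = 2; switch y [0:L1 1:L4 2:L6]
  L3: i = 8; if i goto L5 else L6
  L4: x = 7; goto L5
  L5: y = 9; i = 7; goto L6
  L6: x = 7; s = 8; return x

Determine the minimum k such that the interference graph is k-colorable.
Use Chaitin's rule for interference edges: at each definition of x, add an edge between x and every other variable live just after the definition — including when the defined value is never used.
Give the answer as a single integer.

Answer: 3

Analysis:
Per-block:
  L0 def {i,s,y} use ∅
  L1 def {s,x} use {s}
  L2 def {x} use {x,y}
  L3 def {i} use ∅
  L4 def {x} use ∅
  L5 def {i,y} use ∅
  L6 def {s,x} use ∅

Live sets:
  L0 li=∅ lo={s,y}
  L1 li={s,y} lo={s,x,y}
  L2 li={s,x,y} lo={s,y}
  L3 li=∅ lo=∅
  L4 li=∅ lo=∅
  L5 li=∅ lo=∅
  L6 li=∅ lo=∅

Interfere edges:
  i↔{s,y}
  s↔{i,x,y}
  x↔{s,y}
  y↔{i,s,x}

Chromatic number:
  lower bound: {i,s,y} mutually conflict ⇒ χ ≥ 3
  3-colouring: R0={s}  R1={y}  R2={i,x}
  χ = 3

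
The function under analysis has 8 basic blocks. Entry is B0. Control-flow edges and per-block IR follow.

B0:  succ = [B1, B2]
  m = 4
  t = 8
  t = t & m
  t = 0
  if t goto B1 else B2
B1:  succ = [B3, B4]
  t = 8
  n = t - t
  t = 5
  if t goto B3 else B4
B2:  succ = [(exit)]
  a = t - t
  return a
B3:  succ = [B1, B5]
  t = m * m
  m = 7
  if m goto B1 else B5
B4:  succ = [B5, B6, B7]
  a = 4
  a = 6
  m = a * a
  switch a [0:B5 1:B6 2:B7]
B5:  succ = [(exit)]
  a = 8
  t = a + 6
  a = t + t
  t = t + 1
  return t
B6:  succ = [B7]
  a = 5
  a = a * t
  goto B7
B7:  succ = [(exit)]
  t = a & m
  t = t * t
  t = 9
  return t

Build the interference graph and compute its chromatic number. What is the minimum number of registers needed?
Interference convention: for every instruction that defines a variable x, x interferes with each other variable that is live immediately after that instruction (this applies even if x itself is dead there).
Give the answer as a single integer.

def/use:
  B0 def {m,t} use ∅
  B1 def {n,t} use ∅
  B2 def {a} use {t}
  B3 def {m,t} use {m}
  B4 def {a,m} use ∅
  B5 def {a,t} use ∅
  B6 def {a} use {t}
  B7 def {t} use {a,m}

Liveness:
  B0 li=∅ lo={m,t}
  B1 li={m} lo={m,t}
  B2 li={t} lo=∅
  B3 li={m} lo={m}
  B4 li={t} lo={a,m,t}
  B5 li=∅ lo=∅
  B6 li={m,t} lo={a,m}
  B7 li={a,m} lo=∅

Interference:
  a: {m,t}
  m: {a,n,t}
  n: {m}
  t: {a,m}

Colouring:
  clique {a,m,t} ⇒ need ≥ 3
  assign a→r1 m→r0 n→r1 t→r2 — no edge inside a register ⇒ χ ≤ 3
  χ = 3

Answer: 3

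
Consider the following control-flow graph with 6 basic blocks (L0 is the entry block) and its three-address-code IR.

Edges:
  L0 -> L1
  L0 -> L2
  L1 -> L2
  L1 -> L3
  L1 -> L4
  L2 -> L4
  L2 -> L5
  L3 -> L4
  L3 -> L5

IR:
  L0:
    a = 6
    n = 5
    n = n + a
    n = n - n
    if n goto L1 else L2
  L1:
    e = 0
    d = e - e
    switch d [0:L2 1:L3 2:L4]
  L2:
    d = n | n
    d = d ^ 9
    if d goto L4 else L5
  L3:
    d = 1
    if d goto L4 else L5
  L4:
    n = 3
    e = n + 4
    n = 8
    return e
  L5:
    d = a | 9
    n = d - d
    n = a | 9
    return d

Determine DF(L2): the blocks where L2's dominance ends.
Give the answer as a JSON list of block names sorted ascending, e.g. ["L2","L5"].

idom tree: L1←L0 L2←L0 L3←L1 L4←L0 L5←L0
Join-block Dom:
  L2: preds {L0,L1}: {L0} ∩ {L0,L1} = {L0}; idom=L0
  L4: preds {L1,L2,L3}: {L0,L1} ∩ {L0,L2} ∩ {L0,L1,L3} = {L0}; idom=L0
  L5: preds {L2,L3}: {L0,L2} ∩ {L0,L1,L3} = {L0}; idom=L0

DF walk-up:
  join L2 pred L0: · stop@L0
  join L2 pred L1: L1 stop@L0
  join L4 pred L1: L1 stop@L0
  join L4 pred L2: L2 stop@L0
  join L4 pred L3: L3→L1 stop@L0
  join L5 pred L2: L2 stop@L0
  join L5 pred L3: L3→L1 stop@L0
  DF(L0)=∅
  DF(L1)={L2,L4,L5}
  DF(L2)={L4,L5}
  DF(L3)={L4,L5}
  DF(L4)=∅
  DF(L5)=∅

DF(L2) = ["L4", "L5"]

Answer: ["L4", "L5"]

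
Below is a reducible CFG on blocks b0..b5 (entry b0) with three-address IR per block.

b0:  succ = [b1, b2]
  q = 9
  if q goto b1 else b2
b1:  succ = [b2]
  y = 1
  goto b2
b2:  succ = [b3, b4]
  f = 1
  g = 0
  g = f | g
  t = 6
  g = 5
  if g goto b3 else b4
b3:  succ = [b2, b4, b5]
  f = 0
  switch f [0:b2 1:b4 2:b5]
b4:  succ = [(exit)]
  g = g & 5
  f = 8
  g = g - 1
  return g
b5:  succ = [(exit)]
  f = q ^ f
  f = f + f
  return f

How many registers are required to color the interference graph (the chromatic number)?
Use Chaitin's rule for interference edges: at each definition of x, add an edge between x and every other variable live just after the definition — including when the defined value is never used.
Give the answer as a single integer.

Answer: 3

Derivation:
Per-block:
  b0: def={q} ue=∅
  b1: def={y} ue=∅
  b2: def={f,g,t} ue=∅
  b3: def={f} ue=∅
  b4: def={f,g} ue={g}
  b5: def={f} ue={f,q}

Live sets:
  b0 li=∅ lo={q}
  b1 li={q} lo={q}
  b2 li={q} lo={g,q}
  b3 li={g,q} lo={f,g,q}
  b4 li={g} lo=∅
  b5 li={f,q} lo=∅

Interfere edges:
  f↔{g,q}
  g↔{f,q}
  q↔{f,g,t,y}
  t↔{q}
  y↔{q}

Colouring:
  {f,g,q} pairwise interfere (3-clique) ⇒ χ ≥ 3
  3-colouring: c0={q}  c1={f,t,y}  c2={g}
  χ = 3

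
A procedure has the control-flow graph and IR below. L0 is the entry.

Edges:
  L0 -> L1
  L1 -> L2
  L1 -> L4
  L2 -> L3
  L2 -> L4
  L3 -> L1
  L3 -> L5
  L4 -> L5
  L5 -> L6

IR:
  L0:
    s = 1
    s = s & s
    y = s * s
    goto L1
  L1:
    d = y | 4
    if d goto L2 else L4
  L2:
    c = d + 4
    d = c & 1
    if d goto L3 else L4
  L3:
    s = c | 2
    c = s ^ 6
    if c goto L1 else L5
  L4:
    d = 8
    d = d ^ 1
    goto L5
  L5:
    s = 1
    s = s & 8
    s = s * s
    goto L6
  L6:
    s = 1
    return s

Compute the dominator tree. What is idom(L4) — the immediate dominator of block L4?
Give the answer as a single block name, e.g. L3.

idom tree: L1←L0 L2←L1 L3←L2 L4←L1 L5←L1 L6←L5
Dom at joins:
  L1: preds {L0,L3}: {L0} ∩ {L0,L1,L2,L3} = {L0}; idom=L0
  L4: preds {L1,L2}: {L0,L1} ∩ {L0,L1,L2} = {L0,L1}; idom=L1
  L5: preds {L3,L4}: {L0,L1,L2,L3} ∩ {L0,L1,L4} = {L0,L1}; idom=L1

idom(L4) = L1

Answer: L1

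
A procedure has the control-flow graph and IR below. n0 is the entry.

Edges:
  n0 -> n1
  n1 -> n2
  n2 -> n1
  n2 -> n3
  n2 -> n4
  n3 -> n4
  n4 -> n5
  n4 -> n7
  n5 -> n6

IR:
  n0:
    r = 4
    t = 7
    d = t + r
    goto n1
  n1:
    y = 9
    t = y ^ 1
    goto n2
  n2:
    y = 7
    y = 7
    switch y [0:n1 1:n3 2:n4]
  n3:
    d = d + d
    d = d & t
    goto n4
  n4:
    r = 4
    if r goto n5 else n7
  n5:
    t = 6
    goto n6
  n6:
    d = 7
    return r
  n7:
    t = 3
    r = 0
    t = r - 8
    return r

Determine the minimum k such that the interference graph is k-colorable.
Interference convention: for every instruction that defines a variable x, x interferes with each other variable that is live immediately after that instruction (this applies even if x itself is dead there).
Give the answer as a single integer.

Answer: 3

Working:
Per-block:
  n0 def {d,r,t} use ∅
  n1 def {t,y} use ∅
  n2 def {y} use ∅
  n3 def {d} use {d,t}
  n4 def {r} use ∅
  n5 def {t} use ∅
  n6 def {d} use {r}
  n7 def {r,t} use ∅

Backward fixpoint:
  live n0: ∅→{d}
  live n1: {d}→{d,t}
  live n2: {d,t}→{d,t}
  live n3: {d,t}→∅
  live n4: ∅→{r}
  live n5: {r}→{r}
  live n6: {r}→∅
  live n7: ∅→∅

Interference:
  d: {r,t,y}
  r: {d,t}
  t: {d,r,y}
  y: {d,t}

Chromatic number:
  clique {d,r,t} ⇒ need ≥ 3
  assign d→R0 r→R2 t→R1 y→R2 — no edge inside a register ⇒ χ ≤ 3
  χ = 3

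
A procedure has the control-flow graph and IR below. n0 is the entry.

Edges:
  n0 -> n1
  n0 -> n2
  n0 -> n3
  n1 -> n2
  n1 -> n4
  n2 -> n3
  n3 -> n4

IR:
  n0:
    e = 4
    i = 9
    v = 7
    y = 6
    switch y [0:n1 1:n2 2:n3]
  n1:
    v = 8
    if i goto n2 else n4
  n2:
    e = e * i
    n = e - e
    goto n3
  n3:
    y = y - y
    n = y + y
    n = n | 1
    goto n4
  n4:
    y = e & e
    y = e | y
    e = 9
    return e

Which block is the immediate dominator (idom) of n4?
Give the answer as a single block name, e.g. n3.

Answer: n0

Analysis:
idom tree: n1←n0 n2←n0 n3←n0 n4←n0
Join-block Dom:
  n2: preds {n0,n1}: {n0} ∩ {n0,n1} = {n0}; idom=n0
  n3: preds {n0,n2}: {n0} ∩ {n0,n2} = {n0}; idom=n0
  n4: preds {n1,n3}: {n0,n1} ∩ {n0,n3} = {n0}; idom=n0

idom(n4) = n0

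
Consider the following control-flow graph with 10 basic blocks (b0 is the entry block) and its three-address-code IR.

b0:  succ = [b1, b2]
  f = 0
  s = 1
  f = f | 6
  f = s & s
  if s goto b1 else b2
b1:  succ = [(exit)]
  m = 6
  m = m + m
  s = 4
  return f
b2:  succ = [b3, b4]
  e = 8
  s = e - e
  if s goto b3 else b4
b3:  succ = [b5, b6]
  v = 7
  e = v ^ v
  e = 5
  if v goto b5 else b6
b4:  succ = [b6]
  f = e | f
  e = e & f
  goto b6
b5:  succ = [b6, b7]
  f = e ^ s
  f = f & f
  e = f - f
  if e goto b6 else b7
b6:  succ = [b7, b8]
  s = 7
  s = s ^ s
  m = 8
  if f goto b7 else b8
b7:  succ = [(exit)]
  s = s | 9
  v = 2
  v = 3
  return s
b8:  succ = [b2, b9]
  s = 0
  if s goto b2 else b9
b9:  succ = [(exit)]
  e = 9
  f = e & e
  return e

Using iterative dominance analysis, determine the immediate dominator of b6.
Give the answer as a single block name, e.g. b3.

Answer: b2

Working:
idom tree: b1←b0 b2←b0 b3←b2 b4←b2 b5←b3 b6←b2 b7←b2 b8←b6 b9←b8
Join-block Dom:
  b2: preds {b0,b8}: {b0} ∩ {b0,b2,b6,b8} = {b0}; idom=b0
  b6: preds {b3,b4,b5}: {b0,b2,b3} ∩ {b0,b2,b4} ∩ {b0,b2,b3,b5} = {b0,b2}; idom=b2
  b7: preds {b5,b6}: {b0,b2,b3,b5} ∩ {b0,b2,b6} = {b0,b2}; idom=b2

idom(b6) = b2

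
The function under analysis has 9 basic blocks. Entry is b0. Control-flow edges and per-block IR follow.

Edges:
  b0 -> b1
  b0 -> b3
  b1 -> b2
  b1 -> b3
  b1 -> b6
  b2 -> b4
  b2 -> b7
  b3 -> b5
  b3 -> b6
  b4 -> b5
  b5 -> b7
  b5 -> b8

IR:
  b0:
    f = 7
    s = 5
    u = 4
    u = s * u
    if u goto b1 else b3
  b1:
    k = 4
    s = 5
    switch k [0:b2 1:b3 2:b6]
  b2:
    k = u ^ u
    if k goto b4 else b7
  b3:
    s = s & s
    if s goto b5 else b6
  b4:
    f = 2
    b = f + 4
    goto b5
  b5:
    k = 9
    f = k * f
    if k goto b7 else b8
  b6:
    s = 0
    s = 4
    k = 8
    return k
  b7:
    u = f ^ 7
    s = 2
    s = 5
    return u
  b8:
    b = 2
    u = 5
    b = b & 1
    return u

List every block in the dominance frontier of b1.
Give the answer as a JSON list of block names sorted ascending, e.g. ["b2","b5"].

idom tree: b1←b0 b2←b1 b3←b0 b4←b2 b5←b0 b6←b0 b7←b0 b8←b5
Dom∩ at merges:
  b3: preds {b0,b1}: {b0} ∩ {b0,b1} = {b0}; idom=b0
  b5: preds {b3,b4}: {b0,b3} ∩ {b0,b1,b2,b4} = {b0}; idom=b0
  b6: preds {b1,b3}: {b0,b1} ∩ {b0,b3} = {b0}; idom=b0
  b7: preds {b2,b5}: {b0,b1,b2} ∩ {b0,b5} = {b0}; idom=b0

DF walk-up:
  b3←b0: walk · to b0
  b3←b1: walk b1 to b0
  b5←b3: walk b3 to b0
  b5←b4: walk b4→b2→b1 to b0
  b6←b1: walk b1 to b0
  b6←b3: walk b3 to b0
  b7←b2: walk b2→b1 to b0
  b7←b5: walk b5 to b0
  b0 → ∅
  b1 → {b3,b5,b6,b7}
  b2 → {b5,b7}
  b3 → {b5,b6}
  b4 → {b5}
  b5 → {b7}
  b6 → ∅
  b7 → ∅
  b8 → ∅

DF(b1) = ["b3", "b5", "b6", "b7"]

Answer: ["b3", "b5", "b6", "b7"]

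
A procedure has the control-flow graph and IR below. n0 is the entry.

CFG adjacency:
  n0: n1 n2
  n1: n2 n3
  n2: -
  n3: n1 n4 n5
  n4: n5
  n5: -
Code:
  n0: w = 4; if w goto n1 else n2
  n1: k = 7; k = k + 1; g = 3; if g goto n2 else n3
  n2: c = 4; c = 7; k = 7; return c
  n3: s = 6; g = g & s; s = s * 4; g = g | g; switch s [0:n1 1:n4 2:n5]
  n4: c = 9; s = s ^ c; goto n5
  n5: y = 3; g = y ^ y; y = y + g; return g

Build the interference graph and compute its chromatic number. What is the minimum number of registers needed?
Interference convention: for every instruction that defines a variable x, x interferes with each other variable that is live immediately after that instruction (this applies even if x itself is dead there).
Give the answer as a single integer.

Per-block:
  n0: {w} / ∅
  n1: {g,k} / ∅
  n2: {c,k} / ∅
  n3: {g,s} / {g}
  n4: {c,s} / {s}
  n5: {g,y} / ∅

Liveness:
  live n0: ∅→∅
  live n1: ∅→{g}
  live n2: ∅→∅
  live n3: {g}→{s}
  live n4: {s}→∅
  live n5: ∅→∅

Conflict graph:
  c: {k,s}
  g: {s,y}
  k: {c}
  s: {c,g}
  w: ∅
  y: {g}

Chromatic number:
  lower bound: {c,k} mutually conflict ⇒ χ ≥ 2
  assign c→r0 g→r0 k→r1 s→r1 w→r0 y→r1 — no edge inside a register ⇒ χ ≤ 2
  χ = 2

Answer: 2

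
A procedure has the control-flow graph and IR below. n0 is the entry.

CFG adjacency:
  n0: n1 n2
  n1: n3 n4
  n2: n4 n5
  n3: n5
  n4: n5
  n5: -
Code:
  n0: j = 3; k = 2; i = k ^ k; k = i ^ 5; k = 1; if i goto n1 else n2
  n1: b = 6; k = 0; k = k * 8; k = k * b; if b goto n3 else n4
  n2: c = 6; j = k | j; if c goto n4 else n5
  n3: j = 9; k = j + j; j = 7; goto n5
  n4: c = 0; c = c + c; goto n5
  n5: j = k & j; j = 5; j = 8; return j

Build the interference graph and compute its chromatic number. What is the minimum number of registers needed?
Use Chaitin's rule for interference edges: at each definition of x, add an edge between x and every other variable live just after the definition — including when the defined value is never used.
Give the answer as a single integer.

Per-block:
  n0: {i,j,k} / ∅
  n1: {b,k} / ∅
  n2: {c,j} / {j,k}
  n3: {j,k} / ∅
  n4: {c} / ∅
  n5: {j} / {j,k}

Live sets:
  live n0: ∅→{j,k}
  live n1: {j}→{j,k}
  live n2: {j,k}→{j,k}
  live n3: ∅→{j,k}
  live n4: {j,k}→{j,k}
  live n5: {j,k}→∅

Conflict graph:
  b — {j,k}
  c — {j,k}
  i — {j,k}
  j — {b,c,i,k}
  k — {b,c,i,j}

Registers:
  lower bound: {b,j,k} mutually conflict ⇒ χ ≥ 3
  3-colouring: c0={j}  c1={k}  c2={b,c,i}
  χ = 3

Answer: 3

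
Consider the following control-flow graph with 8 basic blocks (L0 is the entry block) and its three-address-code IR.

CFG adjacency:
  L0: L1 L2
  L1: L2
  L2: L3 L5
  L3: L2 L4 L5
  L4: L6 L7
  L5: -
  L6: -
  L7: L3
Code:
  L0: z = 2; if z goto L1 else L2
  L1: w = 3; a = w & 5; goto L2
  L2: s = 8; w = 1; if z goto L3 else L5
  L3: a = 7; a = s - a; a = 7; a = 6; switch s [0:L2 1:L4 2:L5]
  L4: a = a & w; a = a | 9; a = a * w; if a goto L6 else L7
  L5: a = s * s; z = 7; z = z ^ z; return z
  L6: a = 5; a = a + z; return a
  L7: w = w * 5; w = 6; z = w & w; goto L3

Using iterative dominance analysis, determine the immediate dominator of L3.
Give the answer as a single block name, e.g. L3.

idom tree: L1←L0 L2←L0 L3←L2 L4←L3 L5←L2 L6←L4 L7←L4
Join-block Dom:
  L2: preds {L0,L1,L3}: {L0} ∩ {L0,L1} ∩ {L0,L2,L3} = {L0}; idom=L0
  L3: preds {L2,L7}: {L0,L2} ∩ {L0,L2,L3,L4,L7} = {L0,L2}; idom=L2
  L5: preds {L2,L3}: {L0,L2} ∩ {L0,L2,L3} = {L0,L2}; idom=L2

idom(L3) = L2

Answer: L2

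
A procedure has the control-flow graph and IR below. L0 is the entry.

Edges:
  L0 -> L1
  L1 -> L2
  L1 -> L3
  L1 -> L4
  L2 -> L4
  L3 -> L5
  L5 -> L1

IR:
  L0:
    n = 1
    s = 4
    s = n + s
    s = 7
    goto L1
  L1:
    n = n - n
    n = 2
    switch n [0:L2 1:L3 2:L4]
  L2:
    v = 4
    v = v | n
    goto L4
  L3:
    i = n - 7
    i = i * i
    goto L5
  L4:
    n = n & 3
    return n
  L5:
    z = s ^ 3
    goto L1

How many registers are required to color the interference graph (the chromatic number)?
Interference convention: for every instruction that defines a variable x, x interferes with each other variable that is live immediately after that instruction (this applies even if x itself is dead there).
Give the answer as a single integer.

Answer: 3

Analysis:
Per-block:
  L0: {n,s} / ∅
  L1: {n} / {n}
  L2: {v} / {n}
  L3: {i} / {n}
  L4: {n} / {n}
  L5: {z} / {s}

Live sets:
  L0: in=∅ out={n,s}
  L1: in={n,s} out={n,s}
  L2: in={n} out={n}
  L3: in={n,s} out={n,s}
  L4: in={n} out=∅
  L5: in={n,s} out={n,s}

Interference:
  i: {n,s}
  n: {i,s,v,z}
  s: {i,n,z}
  v: {n}
  z: {n,s}

Chromatic number:
  clique {i,n,s} ⇒ need ≥ 3
  assign i→R2 n→R0 s→R1 v→R1 z→R2 — no edge inside a register ⇒ χ ≤ 3
  χ = 3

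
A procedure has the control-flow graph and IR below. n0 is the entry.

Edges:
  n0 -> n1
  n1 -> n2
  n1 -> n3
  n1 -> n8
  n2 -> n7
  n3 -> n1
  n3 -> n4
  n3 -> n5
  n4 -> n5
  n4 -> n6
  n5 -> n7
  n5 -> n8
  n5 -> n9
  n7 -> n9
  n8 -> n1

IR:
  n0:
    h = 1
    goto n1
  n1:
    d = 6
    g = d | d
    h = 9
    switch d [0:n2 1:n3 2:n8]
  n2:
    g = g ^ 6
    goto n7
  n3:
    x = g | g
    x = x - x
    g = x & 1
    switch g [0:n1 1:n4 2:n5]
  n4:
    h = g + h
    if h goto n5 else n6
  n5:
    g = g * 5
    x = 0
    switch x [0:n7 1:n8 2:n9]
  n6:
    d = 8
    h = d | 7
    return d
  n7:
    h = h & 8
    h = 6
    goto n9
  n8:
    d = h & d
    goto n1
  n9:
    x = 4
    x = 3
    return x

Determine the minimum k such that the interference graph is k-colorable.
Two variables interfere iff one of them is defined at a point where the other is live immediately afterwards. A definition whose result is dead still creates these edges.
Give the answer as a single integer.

def/use:
  n0 def {h} use ∅
  n1 def {d,g,h} use ∅
  n2 def {g} use {g}
  n3 def {g,x} use {g}
  n4 def {h} use {g,h}
  n5 def {g,x} use {g}
  n6 def {d,h} use ∅
  n7 def {h} use {h}
  n8 def {d} use {d,h}
  n9 def {x} use ∅

Liveness:
  n0: in=∅ out=∅
  n1: in=∅ out={d,g,h}
  n2: in={g,h} out={h}
  n3: in={d,g,h} out={d,g,h}
  n4: in={d,g,h} out={d,g,h}
  n5: in={d,g,h} out={d,h}
  n6: in=∅ out=∅
  n7: in={h} out=∅
  n8: in={d,h} out=∅
  n9: in=∅ out=∅

Conflict graph:
  d↔{g,h,x}
  g↔{d,h}
  h↔{d,g,x}
  x↔{d,h}

Colouring:
  lower bound: {d,g,h} mutually conflict ⇒ χ ≥ 3
  assign d→R0 g→R2 h→R1 x→R2 — no edge inside a register ⇒ χ ≤ 3
  χ = 3

Answer: 3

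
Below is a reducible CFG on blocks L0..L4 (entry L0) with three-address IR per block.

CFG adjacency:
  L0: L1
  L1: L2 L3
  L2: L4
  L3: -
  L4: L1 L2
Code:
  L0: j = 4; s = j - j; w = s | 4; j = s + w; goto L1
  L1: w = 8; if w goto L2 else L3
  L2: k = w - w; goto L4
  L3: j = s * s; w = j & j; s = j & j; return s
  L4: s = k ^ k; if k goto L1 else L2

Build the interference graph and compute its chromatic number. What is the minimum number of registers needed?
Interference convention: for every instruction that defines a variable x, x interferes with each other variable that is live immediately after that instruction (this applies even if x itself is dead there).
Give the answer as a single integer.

Per-block:
  L0 def {j,s,w} use ∅
  L1 def {w} use ∅
  L2 def {k} use {w}
  L3 def {j,s,w} use {s}
  L4 def {s} use {k}

Live sets:
  L0 li=∅ lo={s}
  L1 li={s} lo={s,w}
  L2 li={w} lo={k,w}
  L3 li={s} lo=∅
  L4 li={k,w} lo={s,w}

Conflict graph:
  j — {s,w}
  k — {s,w}
  s — {j,k,w}
  w — {j,k,s}

Colouring:
  {j,s,w} pairwise interfere (3-clique) ⇒ χ ≥ 3
  3-colouring: c0={s}  c1={w}  c2={j,k}
  χ = 3

Answer: 3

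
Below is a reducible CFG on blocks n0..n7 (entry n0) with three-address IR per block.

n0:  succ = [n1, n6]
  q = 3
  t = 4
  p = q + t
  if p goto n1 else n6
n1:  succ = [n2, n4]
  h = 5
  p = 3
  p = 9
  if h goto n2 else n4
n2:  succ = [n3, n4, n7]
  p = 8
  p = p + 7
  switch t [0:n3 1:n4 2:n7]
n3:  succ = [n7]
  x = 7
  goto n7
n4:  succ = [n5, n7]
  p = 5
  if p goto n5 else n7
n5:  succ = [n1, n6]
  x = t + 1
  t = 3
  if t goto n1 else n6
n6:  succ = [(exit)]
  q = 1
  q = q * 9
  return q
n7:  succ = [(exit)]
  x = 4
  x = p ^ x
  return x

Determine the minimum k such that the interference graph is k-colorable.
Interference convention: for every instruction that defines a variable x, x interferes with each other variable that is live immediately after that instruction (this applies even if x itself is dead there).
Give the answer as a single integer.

Answer: 3

Working:
Per-block:
  n0 def {p,q,t} use ∅
  n1 def {h,p} use ∅
  n2 def {p} use {t}
  n3 def {x} use ∅
  n4 def {p} use ∅
  n5 def {t,x} use {t}
  n6 def {q} use ∅
  n7 def {x} use {p}

Backward fixpoint:
  live n0: ∅→{t}
  live n1: {t}→{t}
  live n2: {t}→{p,t}
  live n3: {p}→{p}
  live n4: {t}→{p,t}
  live n5: {t}→{t}
  live n6: ∅→∅
  live n7: {p}→∅

Conflict graph:
  h — {p,t}
  p — {h,t,x}
  q — {t}
  t — {h,p,q}
  x — {p}

Colouring:
  clique {h,p,t} ⇒ need ≥ 3
  3-colouring: c0={p,q}  c1={t,x}  c2={h}
  χ = 3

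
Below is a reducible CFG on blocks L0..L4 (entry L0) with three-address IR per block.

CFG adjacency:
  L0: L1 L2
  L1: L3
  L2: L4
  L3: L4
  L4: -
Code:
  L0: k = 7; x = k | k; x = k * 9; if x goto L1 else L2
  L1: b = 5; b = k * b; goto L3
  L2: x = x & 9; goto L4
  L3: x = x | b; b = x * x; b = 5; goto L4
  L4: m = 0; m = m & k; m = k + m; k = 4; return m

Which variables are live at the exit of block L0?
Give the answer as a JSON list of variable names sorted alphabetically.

Block summaries:
  L0: def={k,x} ue=∅
  L1: def={b} ue={k}
  L2: def={x} ue={x}
  L3: def={b,x} ue={b,x}
  L4: def={k,m} ue={k}

Liveness:
  L0: in=∅ out={k,x}
  L1: in={k,x} out={b,k,x}
  L2: in={k,x} out={k}
  L3: in={b,k,x} out={k}
  L4: in={k} out=∅

live-out(L0) = ["k", "x"]

Answer: ["k", "x"]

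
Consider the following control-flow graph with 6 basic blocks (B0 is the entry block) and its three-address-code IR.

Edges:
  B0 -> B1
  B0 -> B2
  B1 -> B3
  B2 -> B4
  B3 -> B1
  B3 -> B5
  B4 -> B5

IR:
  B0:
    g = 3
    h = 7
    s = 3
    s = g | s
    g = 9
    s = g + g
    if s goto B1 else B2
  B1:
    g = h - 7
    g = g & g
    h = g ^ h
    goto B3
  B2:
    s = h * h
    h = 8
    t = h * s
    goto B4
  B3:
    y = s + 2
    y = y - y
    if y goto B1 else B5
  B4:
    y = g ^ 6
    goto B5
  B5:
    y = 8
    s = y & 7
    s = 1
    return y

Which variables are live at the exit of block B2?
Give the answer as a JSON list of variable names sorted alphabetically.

Answer: ["g"]

Analysis:
Block summaries:
  B0: {g,h,s} / ∅
  B1: {g,h} / {h}
  B2: {h,s,t} / {h}
  B3: {y} / {s}
  B4: {y} / {g}
  B5: {s,y} / ∅

Backward fixpoint:
  B0 li=∅ lo={g,h,s}
  B1 li={h,s} lo={h,s}
  B2 li={g,h} lo={g}
  B3 li={h,s} lo={h,s}
  B4 li={g} lo=∅
  B5 li=∅ lo=∅

live-out(B2) = ["g"]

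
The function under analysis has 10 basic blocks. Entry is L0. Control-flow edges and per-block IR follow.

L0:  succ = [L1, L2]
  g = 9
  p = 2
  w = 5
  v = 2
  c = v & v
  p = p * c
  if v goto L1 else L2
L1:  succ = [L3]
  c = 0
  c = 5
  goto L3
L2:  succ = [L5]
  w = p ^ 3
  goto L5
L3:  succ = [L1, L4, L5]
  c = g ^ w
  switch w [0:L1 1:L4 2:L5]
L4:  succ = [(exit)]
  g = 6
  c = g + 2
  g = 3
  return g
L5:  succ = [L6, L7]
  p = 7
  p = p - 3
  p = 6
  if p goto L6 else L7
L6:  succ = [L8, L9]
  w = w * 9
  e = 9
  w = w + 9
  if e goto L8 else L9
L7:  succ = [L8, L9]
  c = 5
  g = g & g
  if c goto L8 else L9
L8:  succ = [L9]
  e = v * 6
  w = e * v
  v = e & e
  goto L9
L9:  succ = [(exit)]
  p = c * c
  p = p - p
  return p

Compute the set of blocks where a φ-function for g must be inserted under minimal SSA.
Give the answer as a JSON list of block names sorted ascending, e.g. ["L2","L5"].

idom tree: L1←L0 L2←L0 L3←L1 L4←L3 L5←L0 L6←L5 L7←L5 L8←L5 L9←L5
Dom∩ at merges:
  L1: preds {L0,L3}: {L0} ∩ {L0,L1,L3} = {L0}; idom=L0
  L5: preds {L2,L3}: {L0,L2} ∩ {L0,L1,L3} = {L0}; idom=L0
  L8: preds {L6,L7}: {L0,L5,L6} ∩ {L0,L5,L7} = {L0,L5}; idom=L5
  L9: preds {L6,L7,L8}: {L0,L5,L6} ∩ {L0,L5,L7} ∩ {L0,L5,L8} = {L0,L5}; idom=L5

Frontier:
  L1←L0: walk · to L0
  L1←L3: walk L3→L1 to L0
  L5←L2: walk L2 to L0
  L5←L3: walk L3→L1 to L0
  L8←L6: walk L6 to L5
  L8←L7: walk L7 to L5
  L9←L6: walk L6 to L5
  L9←L7: walk L7 to L5
  L9←L8: walk L8 to L5
  L0 → ∅
  L1 → {L1,L5}
  L2 → {L5}
  L3 → {L1,L5}
  L4 → ∅
  L5 → ∅
  L6 → {L8,L9}
  L7 → {L8,L9}
  L8 → {L9}
  L9 → ∅

φ for g: defs {L0,L4,L7}
  DF⁺ = {L8,L9}

Answer: ["L8", "L9"]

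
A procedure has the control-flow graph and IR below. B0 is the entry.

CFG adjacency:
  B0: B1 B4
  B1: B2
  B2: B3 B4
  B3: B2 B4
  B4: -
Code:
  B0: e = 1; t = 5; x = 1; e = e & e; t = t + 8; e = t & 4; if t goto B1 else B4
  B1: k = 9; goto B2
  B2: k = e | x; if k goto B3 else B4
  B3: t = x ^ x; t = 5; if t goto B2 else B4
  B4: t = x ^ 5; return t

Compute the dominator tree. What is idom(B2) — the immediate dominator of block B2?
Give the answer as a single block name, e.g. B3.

Answer: B1

Derivation:
idom tree: B1←B0 B2←B1 B3←B2 B4←B0
Join-block Dom:
  B2: preds {B1,B3}: {B0,B1} ∩ {B0,B1,B2,B3} = {B0,B1}; idom=B1
  B4: preds {B0,B2,B3}: {B0} ∩ {B0,B1,B2} ∩ {B0,B1,B2,B3} = {B0}; idom=B0

idom(B2) = B1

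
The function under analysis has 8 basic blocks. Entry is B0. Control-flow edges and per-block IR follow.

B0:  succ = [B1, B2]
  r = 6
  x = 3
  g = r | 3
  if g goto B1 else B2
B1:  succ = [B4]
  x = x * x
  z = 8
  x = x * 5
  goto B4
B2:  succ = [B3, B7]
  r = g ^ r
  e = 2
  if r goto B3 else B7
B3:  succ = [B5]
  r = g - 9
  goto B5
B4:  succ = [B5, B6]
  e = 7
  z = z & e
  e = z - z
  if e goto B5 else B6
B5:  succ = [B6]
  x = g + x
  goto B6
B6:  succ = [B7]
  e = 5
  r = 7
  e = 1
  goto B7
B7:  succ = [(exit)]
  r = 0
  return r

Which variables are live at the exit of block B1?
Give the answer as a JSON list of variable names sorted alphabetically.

Block summaries:
  B0 def {g,r,x} use ∅
  B1 def {x,z} use {x}
  B2 def {e,r} use {g,r}
  B3 def {r} use {g}
  B4 def {e,z} use {z}
  B5 def {x} use {g,x}
  B6 def {e,r} use ∅
  B7 def {r} use ∅

Live sets:
  B0 li=∅ lo={g,r,x}
  B1 li={g,x} lo={g,x,z}
  B2 li={g,r,x} lo={g,x}
  B3 li={g,x} lo={g,x}
  B4 li={g,x,z} lo={g,x}
  B5 li={g,x} lo=∅
  B6 li=∅ lo=∅
  B7 li=∅ lo=∅

live-out(B1) = ["g", "x", "z"]

Answer: ["g", "x", "z"]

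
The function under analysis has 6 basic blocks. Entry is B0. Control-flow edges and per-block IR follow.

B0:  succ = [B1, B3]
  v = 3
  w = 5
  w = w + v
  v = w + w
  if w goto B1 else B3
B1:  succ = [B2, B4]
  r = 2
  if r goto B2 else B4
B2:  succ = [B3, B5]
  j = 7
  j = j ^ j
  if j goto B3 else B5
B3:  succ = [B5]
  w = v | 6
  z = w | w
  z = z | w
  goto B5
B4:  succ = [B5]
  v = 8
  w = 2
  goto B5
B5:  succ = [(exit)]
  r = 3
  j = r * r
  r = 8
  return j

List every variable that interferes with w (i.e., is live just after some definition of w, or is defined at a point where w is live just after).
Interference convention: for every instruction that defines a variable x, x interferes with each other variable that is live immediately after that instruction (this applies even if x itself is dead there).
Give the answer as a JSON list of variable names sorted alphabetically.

Answer: ["v", "z"]

Derivation:
Per-block:
  B0 def {v,w} use ∅
  B1 def {r} use ∅
  B2 def {j} use ∅
  B3 def {w,z} use {v}
  B4 def {v,w} use ∅
  B5 def {j,r} use ∅

Liveness:
  live B0: ∅→{v}
  live B1: {v}→{v}
  live B2: {v}→{v}
  live B3: {v}→∅
  live B4: ∅→∅
  live B5: ∅→∅

Conflict graph:
  j — {r,v}
  r — {j,v}
  v — {j,r,w}
  w — {v,z}
  z — {w}

N(w) = ["v", "z"]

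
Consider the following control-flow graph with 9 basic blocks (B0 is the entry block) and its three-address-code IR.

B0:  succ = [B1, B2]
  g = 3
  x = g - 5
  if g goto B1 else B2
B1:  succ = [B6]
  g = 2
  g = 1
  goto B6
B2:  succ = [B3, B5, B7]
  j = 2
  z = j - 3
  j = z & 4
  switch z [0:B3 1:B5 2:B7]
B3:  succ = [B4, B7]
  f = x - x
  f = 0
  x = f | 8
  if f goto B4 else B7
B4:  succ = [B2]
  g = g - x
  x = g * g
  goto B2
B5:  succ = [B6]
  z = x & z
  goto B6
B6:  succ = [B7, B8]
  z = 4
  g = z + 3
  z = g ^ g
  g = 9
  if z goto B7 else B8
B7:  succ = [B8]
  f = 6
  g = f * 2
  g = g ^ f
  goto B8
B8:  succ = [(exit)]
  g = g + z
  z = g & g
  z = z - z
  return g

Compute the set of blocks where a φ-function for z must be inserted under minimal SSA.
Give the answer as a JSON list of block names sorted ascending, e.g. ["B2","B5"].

idom tree: B1←B0 B2←B0 B3←B2 B4←B3 B5←B2 B6←B0 B7←B0 B8←B0
Join-block Dom:
  B2: preds {B0,B4}: {B0} ∩ {B0,B2,B3,B4} = {B0}; idom=B0
  B6: preds {B1,B5}: {B0,B1} ∩ {B0,B2,B5} = {B0}; idom=B0
  B7: preds {B2,B3,B6}: {B0,B2} ∩ {B0,B2,B3} ∩ {B0,B6} = {B0}; idom=B0
  B8: preds {B6,B7}: {B0,B6} ∩ {B0,B7} = {B0}; idom=B0

DF walk-up:
  join B2 pred B0: · stop@B0
  join B2 pred B4: B4→B3→B2 stop@B0
  join B6 pred B1: B1 stop@B0
  join B6 pred B5: B5→B2 stop@B0
  join B7 pred B2: B2 stop@B0
  join B7 pred B3: B3→B2 stop@B0
  join B7 pred B6: B6 stop@B0
  join B8 pred B6: B6 stop@B0
  join B8 pred B7: B7 stop@B0
  B0: DF=∅
  B1: DF={B6}
  B2: DF={B2,B6,B7}
  B3: DF={B2,B7}
  B4: DF={B2}
  B5: DF={B6}
  B6: DF={B7,B8}
  B7: DF={B8}
  B8: DF=∅

φ for z: defs {B2,B5,B6,B8}
  DF⁺ = {B2,B6,B7,B8}

Answer: ["B2", "B6", "B7", "B8"]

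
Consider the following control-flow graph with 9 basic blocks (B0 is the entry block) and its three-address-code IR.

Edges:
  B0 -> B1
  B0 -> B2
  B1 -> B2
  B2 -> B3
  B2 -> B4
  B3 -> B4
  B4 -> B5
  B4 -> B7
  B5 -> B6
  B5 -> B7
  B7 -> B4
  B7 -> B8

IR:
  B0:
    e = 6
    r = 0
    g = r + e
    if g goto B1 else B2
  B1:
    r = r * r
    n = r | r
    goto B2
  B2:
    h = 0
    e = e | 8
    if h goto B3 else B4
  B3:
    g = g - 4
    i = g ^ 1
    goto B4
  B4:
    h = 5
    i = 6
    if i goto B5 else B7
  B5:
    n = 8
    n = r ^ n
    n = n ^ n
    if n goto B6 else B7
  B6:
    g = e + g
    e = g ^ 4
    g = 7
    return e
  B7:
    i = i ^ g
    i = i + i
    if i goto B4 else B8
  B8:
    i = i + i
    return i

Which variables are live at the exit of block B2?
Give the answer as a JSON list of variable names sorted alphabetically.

Answer: ["e", "g", "r"]

Derivation:
def/use:
  B0 def {e,g,r} use ∅
  B1 def {n,r} use {r}
  B2 def {e,h} use {e}
  B3 def {g,i} use {g}
  B4 def {h,i} use ∅
  B5 def {n} use {r}
  B6 def {e,g} use {e,g}
  B7 def {i} use {g,i}
  B8 def {i} use {i}

Live sets:
  B0 li=∅ lo={e,g,r}
  B1 li={e,g,r} lo={e,g,r}
  B2 li={e,g,r} lo={e,g,r}
  B3 li={e,g,r} lo={e,g,r}
  B4 li={e,g,r} lo={e,g,i,r}
  B5 li={e,g,i,r} lo={e,g,i,r}
  B6 li={e,g} lo=∅
  B7 li={e,g,i,r} lo={e,g,i,r}
  B8 li={i} lo=∅

live-out(B2) = ["e", "g", "r"]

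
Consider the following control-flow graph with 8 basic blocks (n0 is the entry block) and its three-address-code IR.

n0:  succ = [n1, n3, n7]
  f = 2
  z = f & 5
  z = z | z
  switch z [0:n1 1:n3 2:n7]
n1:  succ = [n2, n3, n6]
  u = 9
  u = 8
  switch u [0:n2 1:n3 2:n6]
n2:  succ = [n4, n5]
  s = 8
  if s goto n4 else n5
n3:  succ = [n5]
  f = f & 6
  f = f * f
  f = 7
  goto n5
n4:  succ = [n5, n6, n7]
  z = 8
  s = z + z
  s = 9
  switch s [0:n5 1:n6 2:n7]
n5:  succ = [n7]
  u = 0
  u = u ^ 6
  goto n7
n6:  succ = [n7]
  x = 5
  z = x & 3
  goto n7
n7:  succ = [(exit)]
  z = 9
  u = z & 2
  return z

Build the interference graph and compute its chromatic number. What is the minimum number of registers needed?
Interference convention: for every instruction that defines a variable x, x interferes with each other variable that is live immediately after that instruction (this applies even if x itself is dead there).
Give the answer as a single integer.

def/use:
  n0 def {f,z} use ∅
  n1 def {u} use ∅
  n2 def {s} use ∅
  n3 def {f} use {f}
  n4 def {s,z} use ∅
  n5 def {u} use ∅
  n6 def {x,z} use ∅
  n7 def {u,z} use ∅

Backward fixpoint:
  live n0: ∅→{f}
  live n1: {f}→{f}
  live n2: ∅→∅
  live n3: {f}→∅
  live n4: ∅→∅
  live n5: ∅→∅
  live n6: ∅→∅
  live n7: ∅→∅

Interference:
  f: {u,z}
  s: ∅
  u: {f,z}
  x: ∅
  z: {f,u}

Colouring:
  lower bound: {f,u,z} mutually conflict ⇒ χ ≥ 3
  3-colouring: R0={f,s,x}  R1={u}  R2={z}
  χ = 3

Answer: 3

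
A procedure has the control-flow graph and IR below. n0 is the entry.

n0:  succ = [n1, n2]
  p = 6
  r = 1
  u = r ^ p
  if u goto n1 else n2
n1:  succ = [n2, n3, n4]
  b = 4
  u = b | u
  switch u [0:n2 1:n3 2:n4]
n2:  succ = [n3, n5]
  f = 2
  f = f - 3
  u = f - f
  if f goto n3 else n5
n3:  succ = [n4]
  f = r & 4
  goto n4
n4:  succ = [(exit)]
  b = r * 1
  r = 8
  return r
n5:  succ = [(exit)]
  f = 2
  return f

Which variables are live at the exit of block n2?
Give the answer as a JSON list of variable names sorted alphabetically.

Block summaries:
  n0 def {p,r,u} use ∅
  n1 def {b,u} use {u}
  n2 def {f,u} use ∅
  n3 def {f} use {r}
  n4 def {b,r} use {r}
  n5 def {f} use ∅

Live sets:
  n0 li=∅ lo={r,u}
  n1 li={r,u} lo={r}
  n2 li={r} lo={r}
  n3 li={r} lo={r}
  n4 li={r} lo=∅
  n5 li=∅ lo=∅

live-out(n2) = ["r"]

Answer: ["r"]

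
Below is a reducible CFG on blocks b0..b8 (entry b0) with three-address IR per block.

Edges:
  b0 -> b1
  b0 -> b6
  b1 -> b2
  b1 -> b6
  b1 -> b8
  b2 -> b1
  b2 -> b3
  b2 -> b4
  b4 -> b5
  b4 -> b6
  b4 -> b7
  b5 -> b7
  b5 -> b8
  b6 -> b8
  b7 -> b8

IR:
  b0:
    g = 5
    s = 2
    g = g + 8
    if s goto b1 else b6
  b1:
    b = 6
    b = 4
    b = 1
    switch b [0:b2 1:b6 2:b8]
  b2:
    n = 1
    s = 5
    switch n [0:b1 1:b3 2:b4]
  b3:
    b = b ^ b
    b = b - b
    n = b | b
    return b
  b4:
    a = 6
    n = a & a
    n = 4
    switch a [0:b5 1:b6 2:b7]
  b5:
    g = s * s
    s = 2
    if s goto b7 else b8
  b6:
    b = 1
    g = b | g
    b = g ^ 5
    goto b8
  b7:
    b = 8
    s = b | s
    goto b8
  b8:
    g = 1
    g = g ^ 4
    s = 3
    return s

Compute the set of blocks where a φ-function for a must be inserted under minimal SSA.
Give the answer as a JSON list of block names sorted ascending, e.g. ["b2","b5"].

Answer: ["b6", "b8"]

Working:
idom tree: b1←b0 b2←b1 b3←b2 b4←b2 b5←b4 b6←b0 b7←b4 b8←b0
Dom∩ at merges:
  b1: preds {b0,b2}: {b0} ∩ {b0,b1,b2} = {b0}; idom=b0
  b6: preds {b0,b1,b4}: {b0} ∩ {b0,b1} ∩ {b0,b1,b2,b4} = {b0}; idom=b0
  b7: preds {b4,b5}: {b0,b1,b2,b4} ∩ {b0,b1,b2,b4,b5} = {b0,b1,b2,b4}; idom=b4
  b8: preds {b1,b5,b6,b7}: {b0,b1} ∩ {b0,b1,b2,b4,b5} ∩ {b0,b6} ∩ {b0,b1,b2,b4,b7} = {b0}; idom=b0

DF derivation:
  join b1 pred b0: · stop@b0
  join b1 pred b2: b2→b1 stop@b0
  join b6 pred b0: · stop@b0
  join b6 pred b1: b1 stop@b0
  join b6 pred b4: b4→b2→b1 stop@b0
  join b7 pred b4: · stop@b4
  join b7 pred b5: b5 stop@b4
  join b8 pred b1: b1 stop@b0
  join b8 pred b5: b5→b4→b2→b1 stop@b0
  join b8 pred b6: b6 stop@b0
  join b8 pred b7: b7→b4→b2→b1 stop@b0
  b0: DF=∅
  b1: DF={b1,b6,b8}
  b2: DF={b1,b6,b8}
  b3: DF=∅
  b4: DF={b6,b8}
  b5: DF={b7,b8}
  b6: DF={b8}
  b7: DF={b8}
  b8: DF=∅

φ for a: defs {b4}
  DF⁺ = {b6,b8}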